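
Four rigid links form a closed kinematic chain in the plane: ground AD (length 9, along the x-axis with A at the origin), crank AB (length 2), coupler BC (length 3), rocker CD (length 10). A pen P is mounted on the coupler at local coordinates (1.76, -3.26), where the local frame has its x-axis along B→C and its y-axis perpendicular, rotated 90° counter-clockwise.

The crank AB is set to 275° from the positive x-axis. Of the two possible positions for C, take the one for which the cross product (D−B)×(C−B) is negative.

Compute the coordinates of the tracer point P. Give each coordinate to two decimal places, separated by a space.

-2.99 -3.92

A=(0,0), D=(9.00,0)
B = A + 2.00·(cos275°, sin275°) = (0.1743, -1.9924)
|BD| = 9.0478
circle(B,3.00) ∩ circle(D,10.00): a=-0.5050, h=2.9572
  candidates: C₊=(-0.9695,0.7810) cross=26.756; C₋=(0.3329,-4.9882) cross=-26.756
  mode - wants cross < 0 → take C=(0.3329,-4.9882) (cross=-26.756)
ex = (C−B)/|BC| = (0.0529,-0.9986); ey = (0.9986,0.0529)
P = B + 1.76·ex + -3.26·ey = (-2.9881,-3.9223)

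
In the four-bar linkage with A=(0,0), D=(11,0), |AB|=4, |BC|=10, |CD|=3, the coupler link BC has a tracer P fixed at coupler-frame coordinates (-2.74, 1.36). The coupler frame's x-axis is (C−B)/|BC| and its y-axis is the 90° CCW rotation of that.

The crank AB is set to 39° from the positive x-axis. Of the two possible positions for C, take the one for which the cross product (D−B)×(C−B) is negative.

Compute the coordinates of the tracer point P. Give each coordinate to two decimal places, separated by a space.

A=(0,0), D=(11.00,0)
B = A + 4.00·(cos39°, sin39°) = (3.1086, 2.5173)
|BD| = 8.2832
circle(B,10.00) ∩ circle(D,3.00): a=9.6346, h=2.6783
  candidates: C₊=(13.1015,2.1410) cross=22.185; C₋=(11.4736,-2.9624) cross=-22.185
  mode - wants cross < 0 → take C=(11.4736,-2.9624) (cross=-22.185)
ex = (C−B)/|BC| = (0.8365,-0.5480); ey = (0.5480,0.8365)
P = B + -2.74·ex + 1.36·ey = (1.5618,5.1564)

1.56 5.16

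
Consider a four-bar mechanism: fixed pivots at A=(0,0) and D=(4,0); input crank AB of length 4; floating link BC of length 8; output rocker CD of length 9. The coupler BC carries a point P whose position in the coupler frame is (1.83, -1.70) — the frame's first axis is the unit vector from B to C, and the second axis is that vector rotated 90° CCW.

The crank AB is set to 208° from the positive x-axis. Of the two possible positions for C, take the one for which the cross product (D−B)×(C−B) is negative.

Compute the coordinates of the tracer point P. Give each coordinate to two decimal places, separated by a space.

-3.90 -4.35

A=(0,0), D=(4.00,0)
B = A + 4.00·(cos208°, sin208°) = (-3.5318, -1.8779)
|BD| = 7.7624
circle(B,8.00) ∩ circle(D,9.00): a=2.7862, h=7.4992
  candidates: C₊=(-2.6426,6.0725) cross=58.211; C₋=(0.9858,-8.4803) cross=-58.211
  mode - wants cross < 0 → take C=(0.9858,-8.4803) (cross=-58.211)
ex = (C−B)/|BC| = (0.5647,-0.8253); ey = (0.8253,0.5647)
P = B + 1.83·ex + -1.70·ey = (-3.9014,-4.3482)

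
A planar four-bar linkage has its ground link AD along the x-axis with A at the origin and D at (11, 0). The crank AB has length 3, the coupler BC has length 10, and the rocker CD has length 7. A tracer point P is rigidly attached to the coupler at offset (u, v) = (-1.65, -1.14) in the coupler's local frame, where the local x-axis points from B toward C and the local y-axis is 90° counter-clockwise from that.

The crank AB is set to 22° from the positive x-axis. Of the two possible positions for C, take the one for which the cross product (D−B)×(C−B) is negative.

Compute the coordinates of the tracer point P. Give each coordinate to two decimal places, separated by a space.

0.86 1.71

A=(0,0), D=(11.00,0)
B = A + 3.00·(cos22°, sin22°) = (2.7816, 1.1238)
|BD| = 8.2949
circle(B,10.00) ∩ circle(D,7.00): a=7.2216, h=6.9172
  candidates: C₊=(10.8738,6.9989) cross=57.378; C₋=(8.9994,-6.7080) cross=-57.378
  mode - wants cross < 0 → take C=(8.9994,-6.7080) (cross=-57.378)
ex = (C−B)/|BC| = (0.6218,-0.7832); ey = (0.7832,0.6218)
P = B + -1.65·ex + -1.14·ey = (0.8628,1.7072)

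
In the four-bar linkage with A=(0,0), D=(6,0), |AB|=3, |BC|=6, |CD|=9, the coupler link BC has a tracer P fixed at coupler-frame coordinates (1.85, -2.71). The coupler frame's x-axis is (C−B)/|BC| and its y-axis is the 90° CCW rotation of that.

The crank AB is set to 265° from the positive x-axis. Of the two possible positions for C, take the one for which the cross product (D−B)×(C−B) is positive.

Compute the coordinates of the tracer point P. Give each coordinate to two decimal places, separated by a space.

1.49 -0.22

A=(0,0), D=(6.00,0)
B = A + 3.00·(cos265°, sin265°) = (-0.2615, -2.9886)
|BD| = 6.9381
circle(B,6.00) ∩ circle(D,9.00): a=0.2261, h=5.9957
  candidates: C₊=(-2.6401,2.5198) cross=41.599; C₋=(2.5252,-8.3022) cross=-41.599
  mode + wants cross > 0 → take C=(-2.6401,2.5198) (cross=41.599)
ex = (C−B)/|BC| = (-0.3964,0.9181); ey = (-0.9181,-0.3964)
P = B + 1.85·ex + -2.71·ey = (1.4931,-0.2158)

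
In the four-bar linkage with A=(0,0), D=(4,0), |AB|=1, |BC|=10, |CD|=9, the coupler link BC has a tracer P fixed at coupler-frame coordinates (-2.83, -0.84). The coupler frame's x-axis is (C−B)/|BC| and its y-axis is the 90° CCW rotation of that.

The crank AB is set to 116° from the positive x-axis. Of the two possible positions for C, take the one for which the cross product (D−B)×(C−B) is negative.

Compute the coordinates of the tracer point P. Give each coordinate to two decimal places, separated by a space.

-1.96 3.43

A=(0,0), D=(4.00,0)
B = A + 1.00·(cos116°, sin116°) = (-0.4384, 0.8988)
|BD| = 4.5285
circle(B,10.00) ∩ circle(D,9.00): a=4.3621, h=8.9985
  candidates: C₊=(5.6229,8.8525) cross=40.749; C₋=(2.0509,-8.7864) cross=-40.749
  mode - wants cross < 0 → take C=(2.0509,-8.7864) (cross=-40.749)
ex = (C−B)/|BC| = (0.2489,-0.9685); ey = (0.9685,0.2489)
P = B + -2.83·ex + -0.84·ey = (-1.9564,3.4306)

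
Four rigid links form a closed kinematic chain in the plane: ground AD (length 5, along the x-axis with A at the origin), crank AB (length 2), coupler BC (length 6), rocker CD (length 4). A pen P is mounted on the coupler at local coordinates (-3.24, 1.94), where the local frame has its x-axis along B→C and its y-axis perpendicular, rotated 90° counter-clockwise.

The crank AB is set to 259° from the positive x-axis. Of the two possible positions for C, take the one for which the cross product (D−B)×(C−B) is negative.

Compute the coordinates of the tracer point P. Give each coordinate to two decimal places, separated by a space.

A=(0,0), D=(5.00,0)
B = A + 2.00·(cos259°, sin259°) = (-0.3816, -1.9633)
|BD| = 5.7285
circle(B,6.00) ∩ circle(D,4.00): a=4.6099, h=3.8404
  candidates: C₊=(2.6330,3.2245) cross=22.000; C₋=(5.2653,-3.9912) cross=-22.000
  mode - wants cross < 0 → take C=(5.2653,-3.9912) (cross=-22.000)
ex = (C−B)/|BC| = (0.9411,-0.3380); ey = (0.3380,0.9411)
P = B + -3.24·ex + 1.94·ey = (-2.7752,0.9577)

-2.78 0.96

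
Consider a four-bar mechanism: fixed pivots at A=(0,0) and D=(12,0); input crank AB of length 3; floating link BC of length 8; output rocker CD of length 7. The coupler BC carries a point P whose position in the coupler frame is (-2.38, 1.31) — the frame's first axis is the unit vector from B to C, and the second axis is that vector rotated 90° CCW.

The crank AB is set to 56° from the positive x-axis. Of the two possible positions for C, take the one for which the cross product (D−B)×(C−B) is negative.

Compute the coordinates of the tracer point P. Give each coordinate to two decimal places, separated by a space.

A=(0,0), D=(12.00,0)
B = A + 3.00·(cos56°, sin56°) = (1.6776, 2.4871)
|BD| = 10.6178
circle(B,8.00) ∩ circle(D,7.00): a=6.0153, h=5.2741
  candidates: C₊=(8.7609,6.2055) cross=56.000; C₋=(6.2901,-4.0493) cross=-56.000
  mode - wants cross < 0 → take C=(6.2901,-4.0493) (cross=-56.000)
ex = (C−B)/|BC| = (0.5766,-0.8171); ey = (0.8171,0.5766)
P = B + -2.38·ex + 1.31·ey = (1.3757,5.1870)

1.38 5.19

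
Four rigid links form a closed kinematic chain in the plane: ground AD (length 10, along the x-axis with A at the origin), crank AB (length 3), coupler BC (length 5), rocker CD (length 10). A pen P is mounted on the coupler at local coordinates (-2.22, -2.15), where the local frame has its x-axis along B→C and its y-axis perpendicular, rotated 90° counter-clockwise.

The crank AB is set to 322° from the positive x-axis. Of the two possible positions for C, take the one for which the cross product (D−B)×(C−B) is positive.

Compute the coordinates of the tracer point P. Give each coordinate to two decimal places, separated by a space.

A=(0,0), D=(10.00,0)
B = A + 3.00·(cos322°, sin322°) = (2.3640, -1.8470)
|BD| = 7.8562
circle(B,5.00) ∩ circle(D,10.00): a=-0.8452, h=4.9280
  candidates: C₊=(0.3839,2.7442) cross=38.716; C₋=(2.7011,-6.8356) cross=-38.716
  mode + wants cross > 0 → take C=(0.3839,2.7442) (cross=38.716)
ex = (C−B)/|BC| = (-0.3960,0.9182); ey = (-0.9182,-0.3960)
P = B + -2.22·ex + -2.15·ey = (5.2174,-3.0340)

5.22 -3.03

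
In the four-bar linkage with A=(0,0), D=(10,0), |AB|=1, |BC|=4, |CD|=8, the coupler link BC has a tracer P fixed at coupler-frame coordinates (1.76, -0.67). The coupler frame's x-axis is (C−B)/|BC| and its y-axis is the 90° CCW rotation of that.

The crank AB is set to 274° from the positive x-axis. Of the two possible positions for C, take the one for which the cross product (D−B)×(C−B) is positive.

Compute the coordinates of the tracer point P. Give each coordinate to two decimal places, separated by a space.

A=(0,0), D=(10.00,0)
B = A + 1.00·(cos274°, sin274°) = (0.0698, -0.9976)
|BD| = 9.9802
circle(B,4.00) ∩ circle(D,8.00): a=2.5854, h=3.0522
  candidates: C₊=(2.3371,2.2978) cross=30.462; C₋=(2.9472,-3.7761) cross=-30.462
  mode + wants cross > 0 → take C=(2.3371,2.2978) (cross=30.462)
ex = (C−B)/|BC| = (0.5668,0.8238); ey = (-0.8238,0.5668)
P = B + 1.76·ex + -0.67·ey = (1.6193,0.0726)

1.62 0.07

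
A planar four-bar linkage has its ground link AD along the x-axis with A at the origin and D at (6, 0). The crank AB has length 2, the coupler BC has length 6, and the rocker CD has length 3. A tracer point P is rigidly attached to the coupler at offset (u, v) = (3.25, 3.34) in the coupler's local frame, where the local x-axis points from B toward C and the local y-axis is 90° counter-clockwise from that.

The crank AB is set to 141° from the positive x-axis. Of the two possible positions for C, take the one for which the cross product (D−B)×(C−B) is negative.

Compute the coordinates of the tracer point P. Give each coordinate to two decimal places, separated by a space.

A=(0,0), D=(6.00,0)
B = A + 2.00·(cos141°, sin141°) = (-1.5543, 1.2586)
|BD| = 7.6584
circle(B,6.00) ∩ circle(D,3.00): a=5.5920, h=2.1748
  candidates: C₊=(4.3191,2.4849) cross=16.656; C₋=(3.6042,-1.8056) cross=-16.656
  mode - wants cross < 0 → take C=(3.6042,-1.8056) (cross=-16.656)
ex = (C−B)/|BC| = (0.8598,-0.5107); ey = (0.5107,0.8598)
P = B + 3.25·ex + 3.34·ey = (2.9457,2.4704)

2.95 2.47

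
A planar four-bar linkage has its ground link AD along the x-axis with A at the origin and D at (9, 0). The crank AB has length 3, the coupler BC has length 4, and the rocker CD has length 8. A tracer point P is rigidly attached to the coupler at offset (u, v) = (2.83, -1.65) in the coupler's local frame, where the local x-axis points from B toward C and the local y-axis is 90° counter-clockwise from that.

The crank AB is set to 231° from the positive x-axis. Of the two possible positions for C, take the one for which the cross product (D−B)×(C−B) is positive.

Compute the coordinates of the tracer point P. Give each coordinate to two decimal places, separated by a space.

1.30 -1.58

A=(0,0), D=(9.00,0)
B = A + 3.00·(cos231°, sin231°) = (-1.8880, -2.3314)
|BD| = 11.1348
circle(B,4.00) ∩ circle(D,8.00): a=3.4120, h=2.0877
  candidates: C₊=(1.0113,0.4244) cross=23.246; C₋=(1.8855,-3.6584) cross=-23.246
  mode + wants cross > 0 → take C=(1.0113,0.4244) (cross=23.246)
ex = (C−B)/|BC| = (0.7248,0.6890); ey = (-0.6890,0.7248)
P = B + 2.83·ex + -1.65·ey = (1.3000,-1.5776)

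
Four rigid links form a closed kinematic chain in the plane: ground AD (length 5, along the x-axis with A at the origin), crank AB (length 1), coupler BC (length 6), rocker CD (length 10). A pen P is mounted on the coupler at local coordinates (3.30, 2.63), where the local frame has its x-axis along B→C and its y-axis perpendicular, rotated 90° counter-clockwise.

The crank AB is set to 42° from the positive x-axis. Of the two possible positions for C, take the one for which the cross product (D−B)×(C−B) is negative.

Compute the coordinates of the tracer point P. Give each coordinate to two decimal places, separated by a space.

A=(0,0), D=(5.00,0)
B = A + 1.00·(cos42°, sin42°) = (0.7431, 0.6691)
|BD| = 4.3091
circle(B,6.00) ∩ circle(D,10.00): a=-5.2715, h=2.8655
  candidates: C₊=(-4.0195,4.3184) cross=12.348; C₋=(-4.9094,-1.3430) cross=-12.348
  mode - wants cross < 0 → take C=(-4.9094,-1.3430) (cross=-12.348)
ex = (C−B)/|BC| = (-0.9421,-0.3354); ey = (0.3354,-0.9421)
P = B + 3.30·ex + 2.63·ey = (-1.4838,-2.9152)

-1.48 -2.92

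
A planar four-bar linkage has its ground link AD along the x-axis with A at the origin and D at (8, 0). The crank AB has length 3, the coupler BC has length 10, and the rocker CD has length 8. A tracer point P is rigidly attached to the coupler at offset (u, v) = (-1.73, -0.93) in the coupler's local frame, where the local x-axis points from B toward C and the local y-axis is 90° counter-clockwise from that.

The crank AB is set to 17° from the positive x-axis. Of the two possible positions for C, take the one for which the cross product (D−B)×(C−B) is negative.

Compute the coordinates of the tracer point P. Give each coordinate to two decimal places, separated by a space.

1.24 1.98

A=(0,0), D=(8.00,0)
B = A + 3.00·(cos17°, sin17°) = (2.8689, 0.8771)
|BD| = 5.2055
circle(B,10.00) ∩ circle(D,8.00): a=6.0606, h=7.9542
  candidates: C₊=(10.1831,7.6964) cross=41.406; C₋=(7.5026,-7.9845) cross=-41.406
  mode - wants cross < 0 → take C=(7.5026,-7.9845) (cross=-41.406)
ex = (C−B)/|BC| = (0.4634,-0.8862); ey = (0.8862,0.4634)
P = B + -1.73·ex + -0.93·ey = (1.2431,1.9792)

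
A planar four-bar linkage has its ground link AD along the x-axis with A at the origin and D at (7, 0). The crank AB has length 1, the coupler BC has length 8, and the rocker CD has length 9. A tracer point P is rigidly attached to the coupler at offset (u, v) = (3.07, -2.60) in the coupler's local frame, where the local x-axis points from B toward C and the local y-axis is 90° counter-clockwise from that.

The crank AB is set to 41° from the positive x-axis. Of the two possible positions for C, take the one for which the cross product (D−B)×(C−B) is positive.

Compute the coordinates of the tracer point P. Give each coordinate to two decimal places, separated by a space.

A=(0,0), D=(7.00,0)
B = A + 1.00·(cos41°, sin41°) = (0.7547, 0.6561)
|BD| = 6.2797
circle(B,8.00) ∩ circle(D,9.00): a=1.7862, h=7.7980
  candidates: C₊=(3.3459,8.2248) cross=48.969; C₋=(1.7165,-7.2859) cross=-48.969
  mode + wants cross > 0 → take C=(3.3459,8.2248) (cross=48.969)
ex = (C−B)/|BC| = (0.3239,0.9461); ey = (-0.9461,0.3239)
P = B + 3.07·ex + -2.60·ey = (4.2089,2.7184)

4.21 2.72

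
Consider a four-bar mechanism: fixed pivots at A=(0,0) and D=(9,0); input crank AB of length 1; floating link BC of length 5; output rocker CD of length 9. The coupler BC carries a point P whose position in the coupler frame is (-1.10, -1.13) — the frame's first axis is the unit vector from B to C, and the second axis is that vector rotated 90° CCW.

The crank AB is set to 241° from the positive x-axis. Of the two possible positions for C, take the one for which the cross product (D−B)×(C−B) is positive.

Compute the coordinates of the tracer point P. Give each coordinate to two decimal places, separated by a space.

0.30 -2.25

A=(0,0), D=(9.00,0)
B = A + 1.00·(cos241°, sin241°) = (-0.4848, -0.8746)
|BD| = 9.5250
circle(B,5.00) ∩ circle(D,9.00): a=1.8229, h=4.6559
  candidates: C₊=(0.9029,3.9290) cross=44.347; C₋=(1.7579,-5.3434) cross=-44.347
  mode + wants cross > 0 → take C=(0.9029,3.9290) (cross=44.347)
ex = (C−B)/|BC| = (0.2775,0.9607); ey = (-0.9607,0.2775)
P = B + -1.10·ex + -1.13·ey = (0.2955,-2.2450)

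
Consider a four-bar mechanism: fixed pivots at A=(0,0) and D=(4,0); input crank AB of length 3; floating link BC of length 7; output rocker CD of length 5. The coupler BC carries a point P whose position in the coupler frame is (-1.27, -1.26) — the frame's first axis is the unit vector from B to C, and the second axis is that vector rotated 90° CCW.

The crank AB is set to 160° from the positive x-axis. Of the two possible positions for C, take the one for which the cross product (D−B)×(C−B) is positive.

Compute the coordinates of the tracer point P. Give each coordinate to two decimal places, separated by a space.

-3.18 -0.73

A=(0,0), D=(4.00,0)
B = A + 3.00·(cos160°, sin160°) = (-2.8191, 1.0261)
|BD| = 6.8958
circle(B,7.00) ∩ circle(D,5.00): a=5.1881, h=4.6993
  candidates: C₊=(3.0105,4.9011) cross=32.406; C₋=(1.6120,-4.3929) cross=-32.406
  mode + wants cross > 0 → take C=(3.0105,4.9011) (cross=32.406)
ex = (C−B)/|BC| = (0.8328,0.5536); ey = (-0.5536,0.8328)
P = B + -1.27·ex + -1.26·ey = (-3.1792,-0.7263)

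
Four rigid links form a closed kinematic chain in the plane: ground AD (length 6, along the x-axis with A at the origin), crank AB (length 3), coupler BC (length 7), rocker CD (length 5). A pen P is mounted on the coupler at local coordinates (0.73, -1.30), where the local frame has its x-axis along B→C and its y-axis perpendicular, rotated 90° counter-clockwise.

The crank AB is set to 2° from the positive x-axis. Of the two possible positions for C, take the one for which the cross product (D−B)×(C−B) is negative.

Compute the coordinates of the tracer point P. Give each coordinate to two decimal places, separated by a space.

A=(0,0), D=(6.00,0)
B = A + 3.00·(cos2°, sin2°) = (2.9982, 0.1047)
|BD| = 3.0037
circle(B,7.00) ∩ circle(D,5.00): a=5.4970, h=4.3340
  candidates: C₊=(8.6429,4.2444) cross=13.018; C₋=(8.3407,-4.4183) cross=-13.018
  mode - wants cross < 0 → take C=(8.3407,-4.4183) (cross=-13.018)
ex = (C−B)/|BC| = (0.7632,-0.6461); ey = (0.6461,0.7632)
P = B + 0.73·ex + -1.30·ey = (2.7153,-1.3592)

2.72 -1.36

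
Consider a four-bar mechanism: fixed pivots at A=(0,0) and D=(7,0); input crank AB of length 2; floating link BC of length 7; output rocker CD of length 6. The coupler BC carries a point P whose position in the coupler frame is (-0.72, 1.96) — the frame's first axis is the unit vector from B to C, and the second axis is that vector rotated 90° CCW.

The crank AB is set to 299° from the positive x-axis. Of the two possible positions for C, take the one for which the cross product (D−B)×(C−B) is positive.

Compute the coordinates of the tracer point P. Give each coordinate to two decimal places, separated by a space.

A=(0,0), D=(7.00,0)
B = A + 2.00·(cos299°, sin299°) = (0.9696, -1.7492)
|BD| = 6.2790
circle(B,7.00) ∩ circle(D,6.00): a=4.1747, h=5.6189
  candidates: C₊=(3.4137,4.8102) cross=35.281; C₋=(6.5444,-5.9827) cross=-35.281
  mode + wants cross > 0 → take C=(3.4137,4.8102) (cross=35.281)
ex = (C−B)/|BC| = (0.3492,0.9371); ey = (-0.9371,0.3492)
P = B + -0.72·ex + 1.96·ey = (-1.1184,-1.7396)

-1.12 -1.74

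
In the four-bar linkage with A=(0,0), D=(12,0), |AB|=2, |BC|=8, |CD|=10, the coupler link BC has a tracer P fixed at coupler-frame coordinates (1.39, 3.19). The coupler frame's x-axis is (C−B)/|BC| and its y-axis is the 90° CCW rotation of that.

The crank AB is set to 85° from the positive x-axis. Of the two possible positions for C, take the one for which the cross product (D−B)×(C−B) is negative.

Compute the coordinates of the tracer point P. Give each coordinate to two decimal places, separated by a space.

A=(0,0), D=(12.00,0)
B = A + 2.00·(cos85°, sin85°) = (0.1743, 1.9924)
|BD| = 11.9924
circle(B,8.00) ∩ circle(D,10.00): a=4.4952, h=6.6176
  candidates: C₊=(5.7065,7.7712) cross=79.361; C₋=(3.5076,-5.2801) cross=-79.361
  mode - wants cross < 0 → take C=(3.5076,-5.2801) (cross=-79.361)
ex = (C−B)/|BC| = (0.4167,-0.9091); ey = (0.9091,0.4167)
P = B + 1.39·ex + 3.19·ey = (3.6534,2.0580)

3.65 2.06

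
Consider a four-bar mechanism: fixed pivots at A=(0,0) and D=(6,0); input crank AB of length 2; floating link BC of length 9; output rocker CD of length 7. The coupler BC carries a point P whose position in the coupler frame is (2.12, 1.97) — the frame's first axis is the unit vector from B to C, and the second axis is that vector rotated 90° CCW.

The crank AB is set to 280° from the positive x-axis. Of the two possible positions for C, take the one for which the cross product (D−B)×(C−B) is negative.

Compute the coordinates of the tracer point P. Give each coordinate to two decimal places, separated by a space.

A=(0,0), D=(6.00,0)
B = A + 2.00·(cos280°, sin280°) = (0.3473, -1.9696)
|BD| = 5.9860
circle(B,9.00) ∩ circle(D,7.00): a=5.6659, h=6.9927
  candidates: C₊=(3.3969,6.4980) cross=41.858; C₋=(7.9986,-6.7086) cross=-41.858
  mode - wants cross < 0 → take C=(7.9986,-6.7086) (cross=-41.858)
ex = (C−B)/|BC| = (0.8501,-0.5266); ey = (0.5266,0.8501)
P = B + 2.12·ex + 1.97·ey = (3.1869,-1.4111)

3.19 -1.41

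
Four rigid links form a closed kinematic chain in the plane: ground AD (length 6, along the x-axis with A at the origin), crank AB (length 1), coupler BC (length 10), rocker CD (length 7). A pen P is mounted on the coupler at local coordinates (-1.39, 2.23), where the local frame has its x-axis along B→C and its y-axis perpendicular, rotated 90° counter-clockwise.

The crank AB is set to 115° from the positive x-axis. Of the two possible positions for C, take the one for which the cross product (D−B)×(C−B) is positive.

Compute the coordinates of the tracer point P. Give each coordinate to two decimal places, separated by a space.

A=(0,0), D=(6.00,0)
B = A + 1.00·(cos115°, sin115°) = (-0.4226, 0.9063)
|BD| = 6.4862
circle(B,10.00) ∩ circle(D,7.00): a=7.1745, h=6.9661
  candidates: C₊=(7.6549,6.8016) cross=45.184; C₋=(5.7082,-6.9939) cross=-45.184
  mode + wants cross > 0 → take C=(7.6549,6.8016) (cross=45.184)
ex = (C−B)/|BC| = (0.8077,0.5895); ey = (-0.5895,0.8077)
P = B + -1.39·ex + 2.23·ey = (-2.8600,1.8881)

-2.86 1.89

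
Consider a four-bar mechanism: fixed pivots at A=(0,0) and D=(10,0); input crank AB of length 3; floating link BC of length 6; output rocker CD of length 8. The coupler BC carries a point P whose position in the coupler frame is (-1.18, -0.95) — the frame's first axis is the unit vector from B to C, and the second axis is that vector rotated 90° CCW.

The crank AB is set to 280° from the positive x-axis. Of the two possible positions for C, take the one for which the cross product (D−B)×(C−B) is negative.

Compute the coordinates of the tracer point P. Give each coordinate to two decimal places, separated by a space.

-0.99 -3.02

A=(0,0), D=(10.00,0)
B = A + 3.00·(cos280°, sin280°) = (0.5209, -2.9544)
|BD| = 9.9288
circle(B,6.00) ∩ circle(D,8.00): a=3.5544, h=4.8339
  candidates: C₊=(2.4759,2.7181) cross=47.995; C₋=(5.3527,-6.5117) cross=-47.995
  mode - wants cross < 0 → take C=(5.3527,-6.5117) (cross=-47.995)
ex = (C−B)/|BC| = (0.8053,-0.5929); ey = (0.5929,0.8053)
P = B + -1.18·ex + -0.95·ey = (-0.9925,-3.0198)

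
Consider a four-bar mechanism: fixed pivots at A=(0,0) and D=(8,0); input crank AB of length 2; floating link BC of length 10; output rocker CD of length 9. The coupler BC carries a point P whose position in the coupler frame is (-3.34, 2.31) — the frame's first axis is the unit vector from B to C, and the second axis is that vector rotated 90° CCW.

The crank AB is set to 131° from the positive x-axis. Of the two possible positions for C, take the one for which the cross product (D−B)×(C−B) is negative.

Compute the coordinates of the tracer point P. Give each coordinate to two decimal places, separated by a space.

-0.68 5.52

A=(0,0), D=(8.00,0)
B = A + 2.00·(cos131°, sin131°) = (-1.3121, 1.5094)
|BD| = 9.4337
circle(B,10.00) ∩ circle(D,9.00): a=5.7239, h=8.1998
  candidates: C₊=(5.6500,8.6878) cross=77.355; C₋=(3.0260,-7.5006) cross=-77.355
  mode - wants cross < 0 → take C=(3.0260,-7.5006) (cross=-77.355)
ex = (C−B)/|BC| = (0.4338,-0.9010); ey = (0.9010,0.4338)
P = B + -3.34·ex + 2.31·ey = (-0.6797,5.5209)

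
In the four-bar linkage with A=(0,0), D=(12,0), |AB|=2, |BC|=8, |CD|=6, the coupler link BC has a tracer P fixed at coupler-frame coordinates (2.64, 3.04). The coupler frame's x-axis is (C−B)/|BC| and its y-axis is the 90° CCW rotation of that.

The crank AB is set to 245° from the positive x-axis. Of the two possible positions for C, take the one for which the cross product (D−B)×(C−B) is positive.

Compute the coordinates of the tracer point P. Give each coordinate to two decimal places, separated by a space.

A=(0,0), D=(12.00,0)
B = A + 2.00·(cos245°, sin245°) = (-0.8452, -1.8126)
|BD| = 12.9725
circle(B,8.00) ∩ circle(D,6.00): a=7.5655, h=2.6007
  candidates: C₊=(6.2826,1.8197) cross=33.738; C₋=(7.0094,-3.3307) cross=-33.738
  mode + wants cross > 0 → take C=(6.2826,1.8197) (cross=33.738)
ex = (C−B)/|BC| = (0.8910,0.4540); ey = (-0.4540,0.8910)
P = B + 2.64·ex + 3.04·ey = (0.1267,2.0946)

0.13 2.09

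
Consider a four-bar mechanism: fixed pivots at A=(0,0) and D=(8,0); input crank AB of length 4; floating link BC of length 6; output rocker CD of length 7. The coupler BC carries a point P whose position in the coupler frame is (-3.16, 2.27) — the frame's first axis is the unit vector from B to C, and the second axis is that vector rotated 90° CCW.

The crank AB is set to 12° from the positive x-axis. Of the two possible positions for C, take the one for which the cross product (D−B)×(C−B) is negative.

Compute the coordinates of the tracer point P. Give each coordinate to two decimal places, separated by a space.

A=(0,0), D=(8.00,0)
B = A + 4.00·(cos12°, sin12°) = (3.9126, 0.8316)
|BD| = 4.1712
circle(B,6.00) ∩ circle(D,7.00): a=0.5273, h=5.9768
  candidates: C₊=(5.6209,6.5833) cross=24.930; C₋=(3.2376,-5.1303) cross=-24.930
  mode - wants cross < 0 → take C=(3.2376,-5.1303) (cross=-24.930)
ex = (C−B)/|BC| = (-0.1125,-0.9937); ey = (0.9937,-0.1125)
P = B + -3.16·ex + 2.27·ey = (6.5237,3.7162)

6.52 3.72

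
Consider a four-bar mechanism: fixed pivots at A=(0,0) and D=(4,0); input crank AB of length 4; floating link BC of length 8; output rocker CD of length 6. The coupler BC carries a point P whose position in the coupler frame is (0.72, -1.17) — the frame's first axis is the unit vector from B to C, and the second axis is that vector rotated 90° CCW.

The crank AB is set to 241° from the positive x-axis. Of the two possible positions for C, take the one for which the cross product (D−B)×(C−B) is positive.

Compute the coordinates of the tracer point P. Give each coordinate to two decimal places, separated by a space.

A=(0,0), D=(4.00,0)
B = A + 4.00·(cos241°, sin241°) = (-1.9392, -3.4985)
|BD| = 6.8930
circle(B,8.00) ∩ circle(D,6.00): a=5.4776, h=5.8306
  candidates: C₊=(-0.1789,4.3054) cross=40.191; C₋=(5.7397,-5.7423) cross=-40.191
  mode + wants cross > 0 → take C=(-0.1789,4.3054) (cross=40.191)
ex = (C−B)/|BC| = (0.2200,0.9755); ey = (-0.9755,0.2200)
P = B + 0.72·ex + -1.17·ey = (-0.6395,-3.0536)

-0.64 -3.05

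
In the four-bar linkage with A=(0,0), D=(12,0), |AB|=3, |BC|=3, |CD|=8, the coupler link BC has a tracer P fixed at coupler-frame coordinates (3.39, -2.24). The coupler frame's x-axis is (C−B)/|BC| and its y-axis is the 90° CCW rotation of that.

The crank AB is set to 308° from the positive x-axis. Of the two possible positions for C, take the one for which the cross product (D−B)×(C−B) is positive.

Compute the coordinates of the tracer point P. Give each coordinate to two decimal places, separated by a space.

5.84 -1.62

A=(0,0), D=(12.00,0)
B = A + 3.00·(cos308°, sin308°) = (1.8470, -2.3640)
|BD| = 10.4246
circle(B,3.00) ∩ circle(D,8.00): a=2.5743, h=1.5404
  candidates: C₊=(4.0049,-0.2799) cross=16.058; C₋=(4.7036,-3.2805) cross=-16.058
  mode + wants cross > 0 → take C=(4.0049,-0.2799) (cross=16.058)
ex = (C−B)/|BC| = (0.7193,0.6947); ey = (-0.6947,0.7193)
P = B + 3.39·ex + -2.24·ey = (5.8415,-1.6203)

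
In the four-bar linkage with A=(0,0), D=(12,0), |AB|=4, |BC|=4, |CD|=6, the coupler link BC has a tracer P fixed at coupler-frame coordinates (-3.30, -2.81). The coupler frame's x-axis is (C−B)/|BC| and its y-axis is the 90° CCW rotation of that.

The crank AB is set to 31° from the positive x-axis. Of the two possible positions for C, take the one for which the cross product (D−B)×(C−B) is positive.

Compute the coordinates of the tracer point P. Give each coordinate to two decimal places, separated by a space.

A=(0,0), D=(12.00,0)
B = A + 4.00·(cos31°, sin31°) = (3.4287, 2.0602)
|BD| = 8.8154
circle(B,4.00) ∩ circle(D,6.00): a=3.2733, h=2.2990
  candidates: C₊=(7.1486,3.5305) cross=20.266; C₋=(6.0741,-0.9401) cross=-20.266
  mode + wants cross > 0 → take C=(7.1486,3.5305) (cross=20.266)
ex = (C−B)/|BC| = (0.9300,0.3676); ey = (-0.3676,0.9300)
P = B + -3.30·ex + -2.81·ey = (1.3926,-1.7661)

1.39 -1.77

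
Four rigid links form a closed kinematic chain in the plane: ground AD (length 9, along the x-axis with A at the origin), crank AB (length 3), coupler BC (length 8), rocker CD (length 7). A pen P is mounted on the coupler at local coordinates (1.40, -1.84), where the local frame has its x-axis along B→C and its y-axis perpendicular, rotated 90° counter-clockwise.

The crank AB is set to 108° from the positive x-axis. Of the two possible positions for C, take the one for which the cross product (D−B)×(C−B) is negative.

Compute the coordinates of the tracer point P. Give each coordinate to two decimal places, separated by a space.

A=(0,0), D=(9.00,0)
B = A + 3.00·(cos108°, sin108°) = (-0.9271, 2.8532)
|BD| = 10.3289
circle(B,8.00) ∩ circle(D,7.00): a=5.8906, h=5.4130
  candidates: C₊=(6.2296,6.4284) cross=55.911; C₋=(3.2391,-3.9764) cross=-55.911
  mode - wants cross < 0 → take C=(3.2391,-3.9764) (cross=-55.911)
ex = (C−B)/|BC| = (0.5208,-0.8537); ey = (0.8537,0.5208)
P = B + 1.40·ex + -1.84·ey = (-1.7688,0.6998)

-1.77 0.70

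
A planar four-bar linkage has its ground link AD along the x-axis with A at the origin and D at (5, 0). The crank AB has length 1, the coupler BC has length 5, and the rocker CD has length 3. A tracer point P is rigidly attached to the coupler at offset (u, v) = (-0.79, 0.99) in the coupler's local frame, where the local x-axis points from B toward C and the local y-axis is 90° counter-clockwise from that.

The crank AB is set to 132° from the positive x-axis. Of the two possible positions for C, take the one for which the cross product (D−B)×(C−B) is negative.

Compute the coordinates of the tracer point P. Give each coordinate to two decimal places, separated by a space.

-0.66 2.01

A=(0,0), D=(5.00,0)
B = A + 1.00·(cos132°, sin132°) = (-0.6691, 0.7431)
|BD| = 5.7176
circle(B,5.00) ∩ circle(D,3.00): a=4.2580, h=2.6210
  candidates: C₊=(3.8934,2.7884) cross=14.986; C₋=(3.2121,-2.4090) cross=-14.986
  mode - wants cross < 0 → take C=(3.2121,-2.4090) (cross=-14.986)
ex = (C−B)/|BC| = (0.7762,-0.6304); ey = (0.6304,0.7762)
P = B + -0.79·ex + 0.99·ey = (-0.6582,2.0097)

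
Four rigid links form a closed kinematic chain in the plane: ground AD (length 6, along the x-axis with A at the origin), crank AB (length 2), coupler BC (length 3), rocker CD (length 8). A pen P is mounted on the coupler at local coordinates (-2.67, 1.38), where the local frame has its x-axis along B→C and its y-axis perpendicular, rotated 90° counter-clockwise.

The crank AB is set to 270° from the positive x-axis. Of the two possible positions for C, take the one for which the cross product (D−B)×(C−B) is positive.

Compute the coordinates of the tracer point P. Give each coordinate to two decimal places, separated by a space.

A=(0,0), D=(6.00,0)
B = A + 2.00·(cos270°, sin270°) = (-0.0000, -2.0000)
|BD| = 6.3246
circle(B,3.00) ∩ circle(D,8.00): a=-1.1859, h=2.7557
  candidates: C₊=(-1.9964,0.2393) cross=17.428; C₋=(-0.2536,-4.9893) cross=-17.428
  mode + wants cross > 0 → take C=(-1.9964,0.2393) (cross=17.428)
ex = (C−B)/|BC| = (-0.6655,0.7464); ey = (-0.7464,-0.6655)
P = B + -2.67·ex + 1.38·ey = (0.7468,-4.9113)

0.75 -4.91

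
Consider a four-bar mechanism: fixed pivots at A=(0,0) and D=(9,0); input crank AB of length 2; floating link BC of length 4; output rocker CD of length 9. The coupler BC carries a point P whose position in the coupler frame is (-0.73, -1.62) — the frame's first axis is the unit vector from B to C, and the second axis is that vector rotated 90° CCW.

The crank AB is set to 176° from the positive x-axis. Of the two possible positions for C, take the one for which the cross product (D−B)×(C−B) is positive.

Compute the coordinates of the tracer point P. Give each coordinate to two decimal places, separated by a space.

A=(0,0), D=(9.00,0)
B = A + 2.00·(cos176°, sin176°) = (-1.9951, 0.1395)
|BD| = 10.9960
circle(B,4.00) ∩ circle(D,9.00): a=2.5424, h=3.0881
  candidates: C₊=(0.5862,3.1951) cross=33.957; C₋=(0.5079,-2.9806) cross=-33.957
  mode + wants cross > 0 → take C=(0.5862,3.1951) (cross=33.957)
ex = (C−B)/|BC| = (0.6453,0.7639); ey = (-0.7639,0.6453)
P = B + -0.73·ex + -1.62·ey = (-1.2287,-1.4636)

-1.23 -1.46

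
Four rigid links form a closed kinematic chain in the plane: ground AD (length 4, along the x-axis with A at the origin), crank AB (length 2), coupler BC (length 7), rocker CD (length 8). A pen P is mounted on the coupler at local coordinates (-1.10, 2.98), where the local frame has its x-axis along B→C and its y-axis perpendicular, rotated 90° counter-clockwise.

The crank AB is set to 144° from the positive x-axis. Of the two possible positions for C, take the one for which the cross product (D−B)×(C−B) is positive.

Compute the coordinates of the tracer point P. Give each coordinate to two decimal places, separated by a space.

-4.78 1.42

A=(0,0), D=(4.00,0)
B = A + 2.00·(cos144°, sin144°) = (-1.6180, 1.1756)
|BD| = 5.7397
circle(B,7.00) ∩ circle(D,8.00): a=1.5632, h=6.8232
  candidates: C₊=(1.3095,7.5340) cross=39.163; C₋=(-1.4855,-5.8232) cross=-39.163
  mode + wants cross > 0 → take C=(1.3095,7.5340) (cross=39.163)
ex = (C−B)/|BC| = (0.4182,0.9083); ey = (-0.9083,0.4182)
P = B + -1.10·ex + 2.98·ey = (-4.7849,1.4227)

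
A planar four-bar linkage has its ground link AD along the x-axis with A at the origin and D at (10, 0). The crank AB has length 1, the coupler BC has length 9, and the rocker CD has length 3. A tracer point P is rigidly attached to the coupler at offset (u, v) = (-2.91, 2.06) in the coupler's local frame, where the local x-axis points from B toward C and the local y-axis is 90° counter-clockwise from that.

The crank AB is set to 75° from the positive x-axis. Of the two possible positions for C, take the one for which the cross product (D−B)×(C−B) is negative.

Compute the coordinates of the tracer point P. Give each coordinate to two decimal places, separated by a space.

A=(0,0), D=(10.00,0)
B = A + 1.00·(cos75°, sin75°) = (0.2588, 0.9659)
|BD| = 9.7890
circle(B,9.00) ∩ circle(D,3.00): a=8.5721, h=2.7421
  candidates: C₊=(9.0597,2.8488) cross=26.843; C₋=(8.5185,-2.6087) cross=-26.843
  mode - wants cross < 0 → take C=(8.5185,-2.6087) (cross=-26.843)
ex = (C−B)/|BC| = (0.9177,-0.3972); ey = (0.3972,0.9177)
P = B + -2.91·ex + 2.06·ey = (-1.5936,4.0123)

-1.59 4.01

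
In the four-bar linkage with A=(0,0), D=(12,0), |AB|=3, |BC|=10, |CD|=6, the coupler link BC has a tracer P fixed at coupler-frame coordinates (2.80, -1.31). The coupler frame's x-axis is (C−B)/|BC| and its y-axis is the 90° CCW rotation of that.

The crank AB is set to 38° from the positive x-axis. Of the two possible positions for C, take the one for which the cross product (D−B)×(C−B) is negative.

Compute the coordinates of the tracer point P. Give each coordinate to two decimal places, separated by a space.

3.36 -1.08

A=(0,0), D=(12.00,0)
B = A + 3.00·(cos38°, sin38°) = (2.3640, 1.8470)
|BD| = 9.8114
circle(B,10.00) ∩ circle(D,6.00): a=8.1672, h=5.7703
  candidates: C₊=(11.4715,5.9767) cross=56.615; C₋=(9.2990,-5.3576) cross=-56.615
  mode - wants cross < 0 → take C=(9.2990,-5.3576) (cross=-56.615)
ex = (C−B)/|BC| = (0.6935,-0.7205); ey = (0.7205,0.6935)
P = B + 2.80·ex + -1.31·ey = (3.3620,-1.0788)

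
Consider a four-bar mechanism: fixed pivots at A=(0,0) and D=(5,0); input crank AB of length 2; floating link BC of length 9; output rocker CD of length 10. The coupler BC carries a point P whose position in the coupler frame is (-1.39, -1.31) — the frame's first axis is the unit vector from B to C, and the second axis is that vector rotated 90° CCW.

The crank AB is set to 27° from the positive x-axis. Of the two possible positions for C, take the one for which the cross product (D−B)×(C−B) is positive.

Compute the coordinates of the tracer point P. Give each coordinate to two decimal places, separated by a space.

A=(0,0), D=(5.00,0)
B = A + 2.00·(cos27°, sin27°) = (1.7820, 0.9080)
|BD| = 3.3436
circle(B,9.00) ∩ circle(D,10.00): a=-1.1694, h=8.9237
  candidates: C₊=(3.0798,9.8139) cross=29.838; C₋=(-1.7667,-7.3628) cross=-29.838
  mode + wants cross > 0 → take C=(3.0798,9.8139) (cross=29.838)
ex = (C−B)/|BC| = (0.1442,0.9895); ey = (-0.9895,0.1442)
P = B + -1.39·ex + -1.31·ey = (2.8779,-0.6564)

2.88 -0.66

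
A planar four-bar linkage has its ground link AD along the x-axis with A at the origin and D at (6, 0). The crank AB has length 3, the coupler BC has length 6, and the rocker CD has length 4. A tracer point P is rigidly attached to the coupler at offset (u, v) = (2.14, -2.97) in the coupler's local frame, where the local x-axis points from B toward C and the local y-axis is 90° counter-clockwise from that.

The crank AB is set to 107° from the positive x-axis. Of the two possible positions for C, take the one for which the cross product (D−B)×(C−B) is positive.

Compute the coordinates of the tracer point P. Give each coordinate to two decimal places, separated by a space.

1.73 0.30

A=(0,0), D=(6.00,0)
B = A + 3.00·(cos107°, sin107°) = (-0.8771, 2.8689)
|BD| = 7.4515
circle(B,6.00) ∩ circle(D,4.00): a=5.0678, h=3.2121
  candidates: C₊=(5.0367,3.8823) cross=23.935; C₋=(2.5633,-2.0467) cross=-23.935
  mode + wants cross > 0 → take C=(5.0367,3.8823) (cross=23.935)
ex = (C−B)/|BC| = (0.9856,0.1689); ey = (-0.1689,0.9856)
P = B + 2.14·ex + -2.97·ey = (1.7338,0.3030)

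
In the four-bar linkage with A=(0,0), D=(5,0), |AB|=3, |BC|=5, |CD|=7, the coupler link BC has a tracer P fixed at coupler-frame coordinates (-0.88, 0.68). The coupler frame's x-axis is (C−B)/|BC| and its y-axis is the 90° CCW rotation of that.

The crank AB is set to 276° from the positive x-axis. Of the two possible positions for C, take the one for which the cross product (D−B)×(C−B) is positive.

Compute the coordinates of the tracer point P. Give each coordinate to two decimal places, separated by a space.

A=(0,0), D=(5.00,0)
B = A + 3.00·(cos276°, sin276°) = (0.3136, -2.9836)
|BD| = 5.5556
circle(B,5.00) ∩ circle(D,7.00): a=0.6178, h=4.9617
  candidates: C₊=(-1.8299,1.5337) cross=27.565; C₋=(3.4993,-6.8373) cross=-27.565
  mode + wants cross > 0 → take C=(-1.8299,1.5337) (cross=27.565)
ex = (C−B)/|BC| = (-0.4287,0.9034); ey = (-0.9034,-0.4287)
P = B + -0.88·ex + 0.68·ey = (0.0765,-4.0701)

0.08 -4.07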